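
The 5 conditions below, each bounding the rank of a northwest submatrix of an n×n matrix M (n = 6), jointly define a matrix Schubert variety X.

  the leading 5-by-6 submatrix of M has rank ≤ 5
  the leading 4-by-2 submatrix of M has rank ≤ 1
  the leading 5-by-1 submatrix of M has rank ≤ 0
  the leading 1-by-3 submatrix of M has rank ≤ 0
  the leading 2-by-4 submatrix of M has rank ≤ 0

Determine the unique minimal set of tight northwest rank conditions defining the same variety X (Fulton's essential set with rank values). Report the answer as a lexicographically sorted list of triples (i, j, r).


Computing R[i][j] = min implied NW-rank bound (n=6, 5 conditions):

  0 0 0 0 1 1
  0 0 0 0 1 2
  0 1 1 1 2 3
  0 1 2 2 3 4
  0 1 2 3 4 5
  1 2 3 4 5 6

hence w(1..6) = (5, 6, 2, 3, 4, 1).

Fulton essential set (2 of the 11 Rothe cells):

[(2, 4, 0), (5, 1, 0)]


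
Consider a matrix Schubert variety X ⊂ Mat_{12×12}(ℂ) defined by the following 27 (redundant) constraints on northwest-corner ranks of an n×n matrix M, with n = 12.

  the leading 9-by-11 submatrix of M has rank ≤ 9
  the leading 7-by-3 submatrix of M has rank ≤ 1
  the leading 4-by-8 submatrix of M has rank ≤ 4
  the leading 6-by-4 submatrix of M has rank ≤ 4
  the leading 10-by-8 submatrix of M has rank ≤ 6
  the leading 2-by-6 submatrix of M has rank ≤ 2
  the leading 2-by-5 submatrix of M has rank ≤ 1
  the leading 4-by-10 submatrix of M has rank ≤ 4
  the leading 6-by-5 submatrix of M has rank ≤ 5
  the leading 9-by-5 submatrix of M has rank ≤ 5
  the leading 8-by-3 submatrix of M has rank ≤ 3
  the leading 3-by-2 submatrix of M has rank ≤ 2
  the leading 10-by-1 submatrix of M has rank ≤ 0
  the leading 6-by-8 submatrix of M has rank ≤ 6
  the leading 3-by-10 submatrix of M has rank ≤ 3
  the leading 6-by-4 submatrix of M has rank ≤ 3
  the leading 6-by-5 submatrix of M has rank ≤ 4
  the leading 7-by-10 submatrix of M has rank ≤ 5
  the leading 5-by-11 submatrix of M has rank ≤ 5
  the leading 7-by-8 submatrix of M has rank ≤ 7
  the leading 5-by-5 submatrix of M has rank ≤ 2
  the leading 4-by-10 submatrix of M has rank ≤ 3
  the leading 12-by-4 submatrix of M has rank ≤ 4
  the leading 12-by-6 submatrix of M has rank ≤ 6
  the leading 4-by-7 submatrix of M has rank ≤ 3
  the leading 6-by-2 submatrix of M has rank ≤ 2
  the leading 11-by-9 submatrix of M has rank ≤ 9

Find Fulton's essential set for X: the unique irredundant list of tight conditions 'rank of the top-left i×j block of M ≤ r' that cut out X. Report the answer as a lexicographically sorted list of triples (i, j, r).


Recovering R(i,j) via the rank-extension bound from the 27 conditions:

  R[1]: 0, 1, 1, 1, 1, 1, 1, 1, 1, 1, 1, 1
  R[2]: 0, 1, 1, 1, 1, 2, 2, 2, 2, 2, 2, 2
  R[3]: 0, 1, 1, 2, 2, 3, 3, 3, 3, 3, 3, 3
  R[4]: 0, 1, 1, 2, 2, 3, 3, 3, 3, 3, 4, 4
  R[5]: 0, 1, 1, 2, 2, 3, 4, 4, 4, 4, 5, 5
  R[6]: 0, 1, 1, 2, 3, 4, 5, 5, 5, 5, 6, 6
  R[7]: 0, 1, 1, 2, 3, 4, 5, 5, 5, 5, 6, 7
  R[8]: 0, 1, 2, 3, 4, 5, 6, 6, 6, 6, 7, 8
  R[9]: 0, 1, 2, 3, 4, 5, 6, 6, 7, 7, 8, 9
  R[10]: 0, 1, 2, 3, 4, 5, 6, 6, 7, 8, 9, 10
  R[11]: 1, 2, 3, 4, 5, 6, 7, 7, 8, 9, 10, 11
  R[12]: 1, 2, 3, 4, 5, 6, 7, 8, 9, 10, 11, 12

the unique w with this rank table is (2, 6, 4, 11, 7, 5, 12, 3, 9, 10, 1, 8).

D(w) has 29 cells with 7 SE-corners; essential set:

[(2, 5, 1), (4, 10, 3), (5, 5, 2), (7, 3, 1), (7, 10, 5), (10, 1, 0), (10, 8, 6)]


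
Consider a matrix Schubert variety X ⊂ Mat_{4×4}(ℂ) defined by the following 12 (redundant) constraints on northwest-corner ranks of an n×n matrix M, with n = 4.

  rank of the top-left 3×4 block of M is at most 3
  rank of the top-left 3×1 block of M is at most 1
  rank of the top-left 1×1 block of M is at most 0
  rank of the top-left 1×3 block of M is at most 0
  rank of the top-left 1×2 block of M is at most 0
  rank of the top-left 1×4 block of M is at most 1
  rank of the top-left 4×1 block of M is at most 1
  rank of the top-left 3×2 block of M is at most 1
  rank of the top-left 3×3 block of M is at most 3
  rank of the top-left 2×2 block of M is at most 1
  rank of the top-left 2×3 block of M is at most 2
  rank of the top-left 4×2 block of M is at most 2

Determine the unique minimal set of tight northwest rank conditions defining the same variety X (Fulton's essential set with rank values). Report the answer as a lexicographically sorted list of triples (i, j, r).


Propagating the 12 rank bounds to every northwest block:

  0  0  0  1
  1  1  1  2
  1  1  2  3
  1  2  3  4

the unique w with this rank table is (4, 1, 3, 2).

Rothe diagram D(w) (4 cells), 2 SE-corners (essential conditions):

[(1, 3, 0), (3, 2, 1)]


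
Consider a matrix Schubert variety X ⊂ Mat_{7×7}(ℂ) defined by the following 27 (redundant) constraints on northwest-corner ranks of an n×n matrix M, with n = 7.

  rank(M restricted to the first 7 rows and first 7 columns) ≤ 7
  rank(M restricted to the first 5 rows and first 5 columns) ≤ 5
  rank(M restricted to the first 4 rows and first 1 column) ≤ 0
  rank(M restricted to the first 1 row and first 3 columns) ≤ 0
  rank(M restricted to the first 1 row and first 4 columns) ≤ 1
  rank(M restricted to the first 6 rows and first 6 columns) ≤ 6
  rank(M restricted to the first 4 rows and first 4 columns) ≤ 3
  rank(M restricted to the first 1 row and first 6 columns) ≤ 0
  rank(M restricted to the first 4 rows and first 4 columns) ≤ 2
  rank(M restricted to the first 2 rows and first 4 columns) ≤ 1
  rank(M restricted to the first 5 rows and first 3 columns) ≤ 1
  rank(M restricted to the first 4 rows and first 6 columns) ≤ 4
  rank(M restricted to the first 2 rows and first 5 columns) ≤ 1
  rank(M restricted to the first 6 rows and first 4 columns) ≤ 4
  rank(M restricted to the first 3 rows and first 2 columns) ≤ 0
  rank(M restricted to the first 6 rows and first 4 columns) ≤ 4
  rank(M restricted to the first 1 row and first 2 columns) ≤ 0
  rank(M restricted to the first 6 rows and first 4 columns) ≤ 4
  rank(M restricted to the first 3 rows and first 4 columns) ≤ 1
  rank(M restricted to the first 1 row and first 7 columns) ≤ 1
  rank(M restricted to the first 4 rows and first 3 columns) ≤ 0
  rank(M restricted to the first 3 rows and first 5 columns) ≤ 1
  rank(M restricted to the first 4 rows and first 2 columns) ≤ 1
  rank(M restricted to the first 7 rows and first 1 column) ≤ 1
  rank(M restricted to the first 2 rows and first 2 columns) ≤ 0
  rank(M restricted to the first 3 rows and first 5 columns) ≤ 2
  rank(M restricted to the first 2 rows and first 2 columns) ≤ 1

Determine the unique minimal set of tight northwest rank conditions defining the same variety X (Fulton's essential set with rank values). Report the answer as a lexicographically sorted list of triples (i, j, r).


Propagating the 27 rank bounds to every northwest block:

  0, 0, 0, 0, 0, 0, 1
  0, 0, 0, 1, 1, 1, 2
  0, 0, 0, 1, 1, 2, 3
  0, 0, 0, 1, 2, 3, 4
  1, 1, 1, 2, 3, 4, 5
  1, 2, 2, 3, 4, 5, 6
  1, 2, 3, 4, 5, 6, 7

reading off 1-entries of Δ²R: w = (7, 4, 6, 5, 1, 2, 3).

Rothe diagram D(w) (16 cells), 3 SE-corners (essential conditions):

[(1, 6, 0), (3, 5, 1), (4, 3, 0)]


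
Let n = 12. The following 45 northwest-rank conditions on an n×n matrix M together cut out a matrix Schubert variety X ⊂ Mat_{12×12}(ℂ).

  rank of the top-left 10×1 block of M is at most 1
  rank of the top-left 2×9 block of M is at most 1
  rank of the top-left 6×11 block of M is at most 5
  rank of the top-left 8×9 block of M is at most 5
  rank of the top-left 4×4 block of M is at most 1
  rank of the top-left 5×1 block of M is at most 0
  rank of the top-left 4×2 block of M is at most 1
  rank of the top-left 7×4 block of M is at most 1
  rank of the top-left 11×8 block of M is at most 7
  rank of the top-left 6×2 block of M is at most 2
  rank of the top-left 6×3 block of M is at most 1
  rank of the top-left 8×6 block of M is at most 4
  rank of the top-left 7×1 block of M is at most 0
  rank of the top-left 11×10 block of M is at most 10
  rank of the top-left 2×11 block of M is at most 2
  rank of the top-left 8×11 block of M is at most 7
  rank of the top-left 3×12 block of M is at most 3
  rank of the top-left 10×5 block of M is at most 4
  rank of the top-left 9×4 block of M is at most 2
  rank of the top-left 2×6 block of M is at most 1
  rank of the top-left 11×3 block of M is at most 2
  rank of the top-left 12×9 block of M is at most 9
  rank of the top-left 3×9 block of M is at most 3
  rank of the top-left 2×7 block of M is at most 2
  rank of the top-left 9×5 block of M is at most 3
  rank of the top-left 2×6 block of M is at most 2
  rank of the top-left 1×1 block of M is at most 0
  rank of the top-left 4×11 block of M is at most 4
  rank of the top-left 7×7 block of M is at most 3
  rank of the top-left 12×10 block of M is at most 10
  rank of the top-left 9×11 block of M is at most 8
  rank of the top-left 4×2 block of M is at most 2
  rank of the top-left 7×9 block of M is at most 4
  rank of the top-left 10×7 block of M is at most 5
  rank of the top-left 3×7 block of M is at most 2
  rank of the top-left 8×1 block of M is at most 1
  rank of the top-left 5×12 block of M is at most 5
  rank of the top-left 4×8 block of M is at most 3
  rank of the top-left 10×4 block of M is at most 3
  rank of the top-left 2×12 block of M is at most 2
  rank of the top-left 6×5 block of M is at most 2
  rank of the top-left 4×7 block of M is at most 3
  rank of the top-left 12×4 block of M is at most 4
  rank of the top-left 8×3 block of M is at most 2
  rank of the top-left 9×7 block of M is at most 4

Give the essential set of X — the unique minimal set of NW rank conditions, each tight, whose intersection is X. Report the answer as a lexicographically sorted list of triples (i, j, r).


Reconstructing r_w from the 45 given conditions:

  i=1: 0 | 1 | 1 | 1 | 1 | 1 | 1 | 1 | 1 | 1 | 1 | 1
  i=2: 0 | 1 | 1 | 1 | 1 | 1 | 1 | 1 | 1 | 2 | 2 | 2
  i=3: 0 | 1 | 1 | 1 | 2 | 2 | 2 | 2 | 2 | 3 | 3 | 3
  i=4: 0 | 1 | 1 | 1 | 2 | 3 | 3 | 3 | 3 | 4 | 4 | 4
  i=5: 0 | 1 | 1 | 1 | 2 | 3 | 3 | 4 | 4 | 5 | 5 | 5
  i=6: 0 | 1 | 1 | 1 | 2 | 3 | 3 | 4 | 4 | 5 | 5 | 6
  i=7: 0 | 1 | 1 | 1 | 2 | 3 | 3 | 4 | 4 | 5 | 6 | 7
  i=8: 1 | 2 | 2 | 2 | 3 | 4 | 4 | 5 | 5 | 6 | 7 | 8
  i=9: 1 | 2 | 2 | 2 | 3 | 4 | 4 | 5 | 6 | 7 | 8 | 9
  i=10: 1 | 2 | 2 | 3 | 4 | 5 | 5 | 6 | 7 | 8 | 9 | 10
  i=11: 1 | 2 | 2 | 3 | 4 | 5 | 6 | 7 | 8 | 9 | 10 | 11
  i=12: 1 | 2 | 3 | 4 | 5 | 6 | 7 | 8 | 9 | 10 | 11 | 12

hence w(1..12) = (2, 10, 5, 6, 8, 12, 11, 1, 9, 4, 7, 3).

ℓ(w)=35; the 9 essential cells (i,j,r):

[(2, 9, 1), (6, 11, 5), (7, 1, 0), (7, 4, 1), (7, 7, 3), (7, 9, 4), (9, 4, 2), (9, 7, 4), (11, 3, 2)]


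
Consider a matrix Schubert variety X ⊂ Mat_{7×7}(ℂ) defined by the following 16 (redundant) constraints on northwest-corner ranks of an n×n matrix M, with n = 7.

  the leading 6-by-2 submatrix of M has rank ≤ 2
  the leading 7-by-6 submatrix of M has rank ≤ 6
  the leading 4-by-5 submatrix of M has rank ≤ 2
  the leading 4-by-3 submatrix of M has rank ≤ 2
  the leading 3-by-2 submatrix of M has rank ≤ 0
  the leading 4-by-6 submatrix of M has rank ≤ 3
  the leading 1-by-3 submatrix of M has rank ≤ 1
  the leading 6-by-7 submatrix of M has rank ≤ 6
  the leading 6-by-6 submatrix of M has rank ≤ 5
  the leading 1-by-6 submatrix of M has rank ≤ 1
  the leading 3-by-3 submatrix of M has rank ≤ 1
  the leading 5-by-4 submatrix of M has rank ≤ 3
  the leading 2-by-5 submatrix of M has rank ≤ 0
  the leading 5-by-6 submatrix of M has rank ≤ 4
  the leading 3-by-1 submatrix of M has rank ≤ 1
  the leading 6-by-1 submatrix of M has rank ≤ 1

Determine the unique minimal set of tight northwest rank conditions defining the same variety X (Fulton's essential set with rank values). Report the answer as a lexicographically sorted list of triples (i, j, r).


Computing R[i][j] = min implied NW-rank bound (n=7, 16 conditions):

  0  0  0  0  0  1  1
  0  0  0  0  0  1  2
  0  0  1  1  1  2  3
  1  1  2  2  2  3  4
  1  2  3  3  3  4  5
  1  2  3  4  4  5  6
  1  2  3  4  5  6  7

giving w = (6, 7, 3, 1, 2, 4, 5) via Δ²R.

|D(w)|=12, |Ess(w)|=2:

[(2, 5, 0), (3, 2, 0)]


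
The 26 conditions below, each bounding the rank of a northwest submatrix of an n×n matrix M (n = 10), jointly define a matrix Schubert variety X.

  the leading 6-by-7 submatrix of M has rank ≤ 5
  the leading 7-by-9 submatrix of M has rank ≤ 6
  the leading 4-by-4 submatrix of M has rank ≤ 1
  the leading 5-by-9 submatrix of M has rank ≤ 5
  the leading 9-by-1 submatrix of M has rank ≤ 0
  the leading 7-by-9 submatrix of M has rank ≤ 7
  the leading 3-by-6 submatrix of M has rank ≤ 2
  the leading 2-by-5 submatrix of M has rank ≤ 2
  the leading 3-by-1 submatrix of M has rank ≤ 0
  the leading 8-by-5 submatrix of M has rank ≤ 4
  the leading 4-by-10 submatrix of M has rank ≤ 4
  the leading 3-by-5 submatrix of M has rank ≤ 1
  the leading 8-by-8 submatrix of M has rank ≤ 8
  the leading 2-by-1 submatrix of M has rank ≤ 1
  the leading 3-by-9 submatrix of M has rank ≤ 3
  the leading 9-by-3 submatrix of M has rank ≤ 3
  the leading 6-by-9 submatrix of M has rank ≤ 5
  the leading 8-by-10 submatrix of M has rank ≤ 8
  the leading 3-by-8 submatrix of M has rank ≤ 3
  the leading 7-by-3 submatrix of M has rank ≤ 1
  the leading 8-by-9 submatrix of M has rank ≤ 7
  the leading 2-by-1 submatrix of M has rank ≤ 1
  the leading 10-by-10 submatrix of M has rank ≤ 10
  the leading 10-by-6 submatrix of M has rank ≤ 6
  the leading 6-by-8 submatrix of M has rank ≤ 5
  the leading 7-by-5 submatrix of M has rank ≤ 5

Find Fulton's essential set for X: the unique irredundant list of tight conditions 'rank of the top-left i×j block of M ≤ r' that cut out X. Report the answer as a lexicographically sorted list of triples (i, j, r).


Reconstructing r_w from the 26 given conditions:

  i=1: 0 | 1 | 1 | 1 | 1 | 1 | 1 | 1 | 1 | 1
  i=2: 0 | 1 | 1 | 1 | 1 | 2 | 2 | 2 | 2 | 2
  i=3: 0 | 1 | 1 | 1 | 1 | 2 | 3 | 3 | 3 | 3
  i=4: 0 | 1 | 1 | 1 | 2 | 3 | 4 | 4 | 4 | 4
  i=5: 0 | 1 | 1 | 2 | 3 | 4 | 5 | 5 | 5 | 5
  i=6: 0 | 1 | 1 | 2 | 3 | 4 | 5 | 5 | 5 | 6
  i=7: 0 | 1 | 1 | 2 | 3 | 4 | 5 | 6 | 6 | 7
  i=8: 0 | 1 | 2 | 3 | 4 | 5 | 6 | 7 | 7 | 8
  i=9: 0 | 1 | 2 | 3 | 4 | 5 | 6 | 7 | 8 | 9
  i=10: 1 | 2 | 3 | 4 | 5 | 6 | 7 | 8 | 9 | 10

second differences of R give the permutation w = (2, 6, 7, 5, 4, 10, 8, 3, 9, 1).

5 SE-corners of the 22-cell Rothe diagram give Ess(w):

[(3, 5, 1), (4, 4, 1), (6, 9, 5), (7, 3, 1), (9, 1, 0)]


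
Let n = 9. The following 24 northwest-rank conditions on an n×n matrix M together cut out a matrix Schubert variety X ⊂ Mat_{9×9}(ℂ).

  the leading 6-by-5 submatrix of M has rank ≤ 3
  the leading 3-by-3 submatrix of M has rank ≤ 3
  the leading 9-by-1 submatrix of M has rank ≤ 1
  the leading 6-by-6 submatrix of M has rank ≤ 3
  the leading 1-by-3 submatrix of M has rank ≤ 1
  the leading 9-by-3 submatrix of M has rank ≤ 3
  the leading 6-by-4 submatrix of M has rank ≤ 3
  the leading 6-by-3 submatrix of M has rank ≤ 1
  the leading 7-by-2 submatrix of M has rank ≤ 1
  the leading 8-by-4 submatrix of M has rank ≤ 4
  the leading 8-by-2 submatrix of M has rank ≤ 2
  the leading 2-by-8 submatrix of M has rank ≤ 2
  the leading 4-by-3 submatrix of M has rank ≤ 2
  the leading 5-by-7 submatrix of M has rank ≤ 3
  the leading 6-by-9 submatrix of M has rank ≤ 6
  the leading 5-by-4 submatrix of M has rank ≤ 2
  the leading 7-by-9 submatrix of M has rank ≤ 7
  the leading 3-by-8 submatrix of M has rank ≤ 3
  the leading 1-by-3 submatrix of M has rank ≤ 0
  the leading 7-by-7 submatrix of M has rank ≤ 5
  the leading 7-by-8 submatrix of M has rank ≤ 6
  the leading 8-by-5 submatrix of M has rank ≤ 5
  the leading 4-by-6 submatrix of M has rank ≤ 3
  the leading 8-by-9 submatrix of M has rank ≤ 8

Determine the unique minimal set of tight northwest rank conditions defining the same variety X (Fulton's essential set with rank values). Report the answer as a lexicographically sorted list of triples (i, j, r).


Rank table r_w(9×9) implied by the 24 constraints:

  R[1]: 0 0 0 1 1 1 1 1 1
  R[2]: 1 1 1 2 2 2 2 2 2
  R[3]: 1 1 1 2 3 3 3 3 3
  R[4]: 1 1 1 2 3 3 3 4 4
  R[5]: 1 1 1 2 3 3 3 4 5
  R[6]: 1 1 1 2 3 3 4 5 6
  R[7]: 1 1 2 3 4 4 5 6 7
  R[8]: 1 2 3 4 5 5 6 7 8
  R[9]: 1 2 3 4 5 6 7 8 9

second differences of R give the permutation w = (4, 1, 5, 8, 9, 7, 3, 2, 6).

|D(w)|=17, |Ess(w)|=5:

[(1, 3, 0), (5, 7, 3), (6, 3, 1), (6, 6, 3), (7, 2, 1)]


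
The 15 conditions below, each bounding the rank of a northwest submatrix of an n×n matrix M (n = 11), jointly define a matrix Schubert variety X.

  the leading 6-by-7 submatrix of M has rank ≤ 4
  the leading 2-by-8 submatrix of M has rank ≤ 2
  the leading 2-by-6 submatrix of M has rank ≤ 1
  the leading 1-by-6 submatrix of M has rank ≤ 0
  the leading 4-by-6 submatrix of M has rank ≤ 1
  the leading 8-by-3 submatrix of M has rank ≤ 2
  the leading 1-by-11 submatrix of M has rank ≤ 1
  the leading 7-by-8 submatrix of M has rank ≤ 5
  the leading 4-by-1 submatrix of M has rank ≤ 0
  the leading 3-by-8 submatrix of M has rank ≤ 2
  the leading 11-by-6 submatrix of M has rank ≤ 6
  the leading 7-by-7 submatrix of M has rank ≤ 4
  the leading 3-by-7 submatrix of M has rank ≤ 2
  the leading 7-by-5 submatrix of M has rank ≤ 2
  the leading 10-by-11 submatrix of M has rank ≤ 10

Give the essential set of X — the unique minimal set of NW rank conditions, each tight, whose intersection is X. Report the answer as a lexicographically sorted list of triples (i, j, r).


Reconstructing r_w from the 15 given conditions:

  i=1: 0 | 0 | 0 | 0 | 0 | 0 | 1 | 1 | 1 | 1 | 1
  i=2: 0 | 1 | 1 | 1 | 1 | 1 | 2 | 2 | 2 | 2 | 2
  i=3: 0 | 1 | 1 | 1 | 1 | 1 | 2 | 2 | 3 | 3 | 3
  i=4: 0 | 1 | 1 | 1 | 1 | 1 | 2 | 3 | 4 | 4 | 4
  i=5: 1 | 2 | 2 | 2 | 2 | 2 | 3 | 4 | 5 | 5 | 5
  i=6: 1 | 2 | 2 | 2 | 2 | 3 | 4 | 5 | 6 | 6 | 6
  i=7: 1 | 2 | 2 | 2 | 2 | 3 | 4 | 5 | 6 | 7 | 7
  i=8: 1 | 2 | 2 | 3 | 3 | 4 | 5 | 6 | 7 | 8 | 8
  i=9: 1 | 2 | 3 | 4 | 4 | 5 | 6 | 7 | 8 | 9 | 9
  i=10: 1 | 2 | 3 | 4 | 5 | 6 | 7 | 8 | 9 | 10 | 10
  i=11: 1 | 2 | 3 | 4 | 5 | 6 | 7 | 8 | 9 | 10 | 11

second differences of R give the permutation w = (7, 2, 9, 8, 1, 6, 10, 4, 3, 5, 11).

Rothe diagram D(w) (25 cells), 6 SE-corners (essential conditions):

[(1, 6, 0), (3, 8, 2), (4, 1, 0), (4, 6, 1), (7, 5, 2), (8, 3, 2)]


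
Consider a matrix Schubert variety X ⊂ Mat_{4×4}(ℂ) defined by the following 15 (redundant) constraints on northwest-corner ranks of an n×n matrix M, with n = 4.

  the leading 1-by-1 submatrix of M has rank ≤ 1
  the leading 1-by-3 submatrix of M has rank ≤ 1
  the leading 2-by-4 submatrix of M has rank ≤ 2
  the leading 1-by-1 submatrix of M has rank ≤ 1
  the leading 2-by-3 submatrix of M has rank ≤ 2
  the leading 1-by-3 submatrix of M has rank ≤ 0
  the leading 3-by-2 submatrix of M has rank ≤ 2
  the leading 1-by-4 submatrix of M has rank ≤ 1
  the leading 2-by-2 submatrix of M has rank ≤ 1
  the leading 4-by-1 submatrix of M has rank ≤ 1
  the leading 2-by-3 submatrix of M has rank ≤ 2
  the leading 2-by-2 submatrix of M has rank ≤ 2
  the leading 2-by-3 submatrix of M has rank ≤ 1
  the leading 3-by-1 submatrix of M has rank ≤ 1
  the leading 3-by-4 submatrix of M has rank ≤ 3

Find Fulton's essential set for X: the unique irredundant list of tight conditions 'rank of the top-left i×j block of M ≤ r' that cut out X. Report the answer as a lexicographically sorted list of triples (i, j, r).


Rank table r_w(4×4) implied by the 15 constraints:

  i=1: 0 0 0 1
  i=2: 1 1 1 2
  i=3: 1 2 2 3
  i=4: 1 2 3 4

the unique w with this rank table is (4, 1, 2, 3).

Fulton essential set (1 of the 3 Rothe cells):

[(1, 3, 0)]


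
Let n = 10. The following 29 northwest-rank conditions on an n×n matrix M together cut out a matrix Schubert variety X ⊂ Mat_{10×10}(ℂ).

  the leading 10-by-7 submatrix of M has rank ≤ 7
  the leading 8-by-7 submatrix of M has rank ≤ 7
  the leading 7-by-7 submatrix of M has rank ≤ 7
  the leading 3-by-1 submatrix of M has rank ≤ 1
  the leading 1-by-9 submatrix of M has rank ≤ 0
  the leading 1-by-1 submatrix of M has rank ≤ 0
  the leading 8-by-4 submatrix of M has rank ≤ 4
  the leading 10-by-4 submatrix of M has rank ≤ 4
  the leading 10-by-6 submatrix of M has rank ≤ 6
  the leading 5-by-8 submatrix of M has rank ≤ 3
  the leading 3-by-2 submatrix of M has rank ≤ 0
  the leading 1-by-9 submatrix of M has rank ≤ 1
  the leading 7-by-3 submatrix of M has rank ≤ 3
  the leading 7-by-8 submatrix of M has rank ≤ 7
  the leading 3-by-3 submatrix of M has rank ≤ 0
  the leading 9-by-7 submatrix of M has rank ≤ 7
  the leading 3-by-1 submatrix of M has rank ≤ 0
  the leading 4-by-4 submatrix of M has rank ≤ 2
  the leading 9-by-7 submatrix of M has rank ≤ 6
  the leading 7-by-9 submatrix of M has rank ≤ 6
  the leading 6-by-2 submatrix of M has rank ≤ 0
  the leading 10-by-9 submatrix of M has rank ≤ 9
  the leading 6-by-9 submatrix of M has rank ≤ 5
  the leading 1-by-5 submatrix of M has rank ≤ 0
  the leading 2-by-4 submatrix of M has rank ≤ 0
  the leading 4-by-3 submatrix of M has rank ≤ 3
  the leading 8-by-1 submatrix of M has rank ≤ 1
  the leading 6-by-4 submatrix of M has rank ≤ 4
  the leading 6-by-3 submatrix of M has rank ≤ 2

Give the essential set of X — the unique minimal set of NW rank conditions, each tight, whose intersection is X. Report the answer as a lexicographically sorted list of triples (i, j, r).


Propagating the 29 rank bounds to every northwest block:

  row 1: 0 | 0 | 0 | 0 | 0 | 0 | 0 | 0 | 0 | 1
  row 2: 0 | 0 | 0 | 0 | 1 | 1 | 1 | 1 | 1 | 2
  row 3: 0 | 0 | 0 | 1 | 2 | 2 | 2 | 2 | 2 | 3
  row 4: 0 | 0 | 1 | 2 | 3 | 3 | 3 | 3 | 3 | 4
  row 5: 0 | 0 | 1 | 2 | 3 | 3 | 3 | 3 | 4 | 5
  row 6: 0 | 0 | 1 | 2 | 3 | 4 | 4 | 4 | 5 | 6
  row 7: 1 | 1 | 2 | 3 | 4 | 5 | 5 | 5 | 6 | 7
  row 8: 1 | 2 | 3 | 4 | 5 | 6 | 6 | 6 | 7 | 8
  row 9: 1 | 2 | 3 | 4 | 5 | 6 | 6 | 7 | 8 | 9
  row 10: 1 | 2 | 3 | 4 | 5 | 6 | 7 | 8 | 9 | 10

the unique w with this rank table is (10, 5, 4, 3, 9, 6, 1, 2, 8, 7).

|D(w)|=26, |Ess(w)|=6:

[(1, 9, 0), (2, 4, 0), (3, 3, 0), (5, 8, 3), (6, 2, 0), (9, 7, 6)]


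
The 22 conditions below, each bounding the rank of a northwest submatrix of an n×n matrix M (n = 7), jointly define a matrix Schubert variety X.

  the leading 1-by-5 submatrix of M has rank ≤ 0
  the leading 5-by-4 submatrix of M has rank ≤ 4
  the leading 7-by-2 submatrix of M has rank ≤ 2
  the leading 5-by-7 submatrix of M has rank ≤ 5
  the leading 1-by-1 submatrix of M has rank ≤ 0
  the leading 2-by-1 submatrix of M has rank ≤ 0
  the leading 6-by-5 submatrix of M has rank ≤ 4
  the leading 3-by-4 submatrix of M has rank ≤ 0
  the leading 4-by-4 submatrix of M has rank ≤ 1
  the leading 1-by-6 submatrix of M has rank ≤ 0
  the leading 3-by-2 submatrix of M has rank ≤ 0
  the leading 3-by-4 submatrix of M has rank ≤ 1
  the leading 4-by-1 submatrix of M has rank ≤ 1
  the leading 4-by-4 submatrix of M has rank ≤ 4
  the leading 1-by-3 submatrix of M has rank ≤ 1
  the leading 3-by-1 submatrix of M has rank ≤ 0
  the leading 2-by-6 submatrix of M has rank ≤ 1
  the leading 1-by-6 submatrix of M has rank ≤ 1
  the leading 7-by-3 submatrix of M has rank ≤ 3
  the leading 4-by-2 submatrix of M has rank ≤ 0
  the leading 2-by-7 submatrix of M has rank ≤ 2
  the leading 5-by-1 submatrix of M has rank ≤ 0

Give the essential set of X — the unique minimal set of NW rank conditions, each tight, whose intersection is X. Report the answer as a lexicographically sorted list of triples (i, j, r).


Recovering R(i,j) via the rank-extension bound from the 22 conditions:

  i=1: 0 | 0 | 0 | 0 | 0 | 0 | 1
  i=2: 0 | 0 | 0 | 0 | 1 | 1 | 2
  i=3: 0 | 0 | 0 | 0 | 1 | 2 | 3
  i=4: 0 | 0 | 1 | 1 | 2 | 3 | 4
  i=5: 0 | 1 | 2 | 2 | 3 | 4 | 5
  i=6: 1 | 2 | 3 | 3 | 4 | 5 | 6
  i=7: 1 | 2 | 3 | 4 | 5 | 6 | 7

reading off 1-entries of Δ²R: w = (7, 5, 6, 3, 2, 1, 4).

D(w) has 17 cells with 4 SE-corners; essential set:

[(1, 6, 0), (3, 4, 0), (4, 2, 0), (5, 1, 0)]


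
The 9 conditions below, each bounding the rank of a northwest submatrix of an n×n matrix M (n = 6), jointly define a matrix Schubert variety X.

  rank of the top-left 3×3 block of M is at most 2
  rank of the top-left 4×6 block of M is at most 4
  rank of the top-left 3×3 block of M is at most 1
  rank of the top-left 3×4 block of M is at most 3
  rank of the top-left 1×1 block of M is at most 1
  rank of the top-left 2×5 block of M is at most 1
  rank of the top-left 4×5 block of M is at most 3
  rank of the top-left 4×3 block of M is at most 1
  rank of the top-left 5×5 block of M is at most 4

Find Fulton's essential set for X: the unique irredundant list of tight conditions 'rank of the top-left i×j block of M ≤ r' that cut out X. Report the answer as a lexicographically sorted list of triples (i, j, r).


Recovering R(i,j) via the rank-extension bound from the 9 conditions:

  1  1  1  1  1  1
  1  1  1  1  1  2
  1  1  1  2  2  3
  1  1  1  2  3  4
  1  2  2  3  4  5
  1  2  3  4  5  6

giving w = (1, 6, 4, 5, 2, 3) via Δ²R.

|D(w)|=8, |Ess(w)|=2:

[(2, 5, 1), (4, 3, 1)]


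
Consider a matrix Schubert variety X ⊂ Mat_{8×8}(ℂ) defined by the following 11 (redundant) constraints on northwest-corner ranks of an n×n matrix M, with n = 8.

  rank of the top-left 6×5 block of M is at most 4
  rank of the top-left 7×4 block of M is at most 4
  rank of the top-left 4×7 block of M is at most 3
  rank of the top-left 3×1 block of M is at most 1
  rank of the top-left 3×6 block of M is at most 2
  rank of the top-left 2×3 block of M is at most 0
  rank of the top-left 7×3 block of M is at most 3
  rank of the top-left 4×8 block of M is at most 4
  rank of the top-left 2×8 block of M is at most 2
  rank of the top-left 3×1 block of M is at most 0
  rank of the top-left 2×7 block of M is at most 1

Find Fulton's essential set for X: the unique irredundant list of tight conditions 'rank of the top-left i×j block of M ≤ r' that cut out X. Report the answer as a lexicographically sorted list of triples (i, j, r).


Propagating the 11 rank bounds to every northwest block:

  row 1: 0 0 0 1 1 1 1 1
  row 2: 0 0 0 1 1 1 1 2
  row 3: 0 1 1 2 2 2 2 3
  row 4: 1 2 2 3 3 3 3 4
  row 5: 1 2 3 4 4 4 4 5
  row 6: 1 2 3 4 4 5 5 6
  row 7: 1 2 3 4 5 6 6 7
  row 8: 1 2 3 4 5 6 7 8

reading off 1-entries of Δ²R: w = (4, 8, 2, 1, 3, 6, 5, 7).

Rothe diagram D(w) (11 cells), 4 SE-corners (essential conditions):

[(2, 3, 0), (2, 7, 1), (3, 1, 0), (6, 5, 4)]


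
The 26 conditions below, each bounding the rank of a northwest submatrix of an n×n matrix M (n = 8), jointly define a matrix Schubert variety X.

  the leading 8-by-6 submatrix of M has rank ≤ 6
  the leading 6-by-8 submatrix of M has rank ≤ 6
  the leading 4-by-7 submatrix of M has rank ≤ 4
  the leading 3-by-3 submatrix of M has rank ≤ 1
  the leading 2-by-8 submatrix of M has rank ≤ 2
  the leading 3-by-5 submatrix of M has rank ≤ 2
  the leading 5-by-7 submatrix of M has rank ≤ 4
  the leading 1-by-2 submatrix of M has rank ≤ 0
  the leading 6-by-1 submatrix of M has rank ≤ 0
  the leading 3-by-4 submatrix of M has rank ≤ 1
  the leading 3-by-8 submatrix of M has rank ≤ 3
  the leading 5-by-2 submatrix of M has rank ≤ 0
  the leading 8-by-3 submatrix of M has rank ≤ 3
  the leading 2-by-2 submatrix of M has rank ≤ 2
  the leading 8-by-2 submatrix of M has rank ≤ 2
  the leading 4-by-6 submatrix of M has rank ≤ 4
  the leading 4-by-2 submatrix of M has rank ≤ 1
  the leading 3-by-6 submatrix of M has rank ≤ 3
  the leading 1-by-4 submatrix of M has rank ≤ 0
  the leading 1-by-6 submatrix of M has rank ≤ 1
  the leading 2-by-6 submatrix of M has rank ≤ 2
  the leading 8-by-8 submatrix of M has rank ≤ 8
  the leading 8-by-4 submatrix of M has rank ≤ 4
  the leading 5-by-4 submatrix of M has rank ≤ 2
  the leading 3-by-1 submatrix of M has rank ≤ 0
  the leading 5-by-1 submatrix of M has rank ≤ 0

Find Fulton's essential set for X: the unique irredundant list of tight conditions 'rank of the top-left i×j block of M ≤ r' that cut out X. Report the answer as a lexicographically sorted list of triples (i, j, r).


Computing R[i][j] = min implied NW-rank bound (n=8, 26 conditions):

  0  0  0  0  1  1  1  1
  0  0  1  1  2  2  2  2
  0  0  1  1  2  3  3  3
  0  0  1  2  3  4  4  4
  0  0  1  2  3  4  4  5
  0  1  2  3  4  5  5  6
  1  2  3  4  5  6  6  7
  1  2  3  4  5  6  7  8

hence w(1..8) = (5, 3, 6, 4, 8, 2, 1, 7).

Fulton essential set (5 of the 15 Rothe cells):

[(1, 4, 0), (3, 4, 1), (5, 2, 0), (5, 7, 4), (6, 1, 0)]


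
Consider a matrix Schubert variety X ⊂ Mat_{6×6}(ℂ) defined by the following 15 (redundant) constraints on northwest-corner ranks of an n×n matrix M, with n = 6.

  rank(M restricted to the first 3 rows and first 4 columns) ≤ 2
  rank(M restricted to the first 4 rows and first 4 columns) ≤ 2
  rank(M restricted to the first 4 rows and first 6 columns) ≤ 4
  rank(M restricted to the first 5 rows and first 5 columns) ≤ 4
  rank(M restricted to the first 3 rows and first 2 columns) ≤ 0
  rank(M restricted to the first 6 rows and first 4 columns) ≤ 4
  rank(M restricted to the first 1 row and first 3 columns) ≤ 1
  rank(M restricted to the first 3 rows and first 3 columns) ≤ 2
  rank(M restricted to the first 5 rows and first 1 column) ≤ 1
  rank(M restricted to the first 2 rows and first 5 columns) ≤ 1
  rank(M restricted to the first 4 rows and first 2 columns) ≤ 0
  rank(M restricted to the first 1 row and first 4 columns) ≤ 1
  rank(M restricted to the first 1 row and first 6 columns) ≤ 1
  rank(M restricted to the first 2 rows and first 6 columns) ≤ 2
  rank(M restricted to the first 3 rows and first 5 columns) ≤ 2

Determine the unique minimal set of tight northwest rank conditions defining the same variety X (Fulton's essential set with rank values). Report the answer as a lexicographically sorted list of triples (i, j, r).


Computing R[i][j] = min implied NW-rank bound (n=6, 15 conditions):

  row 1: 0, 0, 1, 1, 1, 1
  row 2: 0, 0, 1, 1, 1, 2
  row 3: 0, 0, 1, 2, 2, 3
  row 4: 0, 0, 1, 2, 3, 4
  row 5: 1, 1, 2, 3, 4, 5
  row 6: 1, 2, 3, 4, 5, 6

the unique w with this rank table is (3, 6, 4, 5, 1, 2).

ℓ(w)=10; the 2 essential cells (i,j,r):

[(2, 5, 1), (4, 2, 0)]


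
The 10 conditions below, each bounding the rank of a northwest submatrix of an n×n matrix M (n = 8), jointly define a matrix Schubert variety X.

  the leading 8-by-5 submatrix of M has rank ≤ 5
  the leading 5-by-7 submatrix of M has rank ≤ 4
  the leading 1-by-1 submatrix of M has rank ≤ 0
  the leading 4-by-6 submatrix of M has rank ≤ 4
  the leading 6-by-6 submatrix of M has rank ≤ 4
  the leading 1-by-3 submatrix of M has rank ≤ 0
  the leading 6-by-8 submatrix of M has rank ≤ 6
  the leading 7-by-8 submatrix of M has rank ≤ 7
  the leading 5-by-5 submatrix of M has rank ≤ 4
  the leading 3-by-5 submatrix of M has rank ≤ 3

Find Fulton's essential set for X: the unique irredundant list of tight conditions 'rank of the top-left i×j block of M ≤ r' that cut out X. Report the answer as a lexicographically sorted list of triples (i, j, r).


Recovering R(i,j) via the rank-extension bound from the 10 conditions:

  row 1: 0, 0, 0, 1, 1, 1, 1, 1
  row 2: 1, 1, 1, 2, 2, 2, 2, 2
  row 3: 1, 2, 2, 3, 3, 3, 3, 3
  row 4: 1, 2, 3, 4, 4, 4, 4, 4
  row 5: 1, 2, 3, 4, 4, 4, 4, 5
  row 6: 1, 2, 3, 4, 4, 4, 5, 6
  row 7: 1, 2, 3, 4, 5, 5, 6, 7
  row 8: 1, 2, 3, 4, 5, 6, 7, 8

so w = (4, 1, 2, 3, 8, 7, 5, 6).

Fulton essential set (3 of the 8 Rothe cells):

[(1, 3, 0), (5, 7, 4), (6, 6, 4)]


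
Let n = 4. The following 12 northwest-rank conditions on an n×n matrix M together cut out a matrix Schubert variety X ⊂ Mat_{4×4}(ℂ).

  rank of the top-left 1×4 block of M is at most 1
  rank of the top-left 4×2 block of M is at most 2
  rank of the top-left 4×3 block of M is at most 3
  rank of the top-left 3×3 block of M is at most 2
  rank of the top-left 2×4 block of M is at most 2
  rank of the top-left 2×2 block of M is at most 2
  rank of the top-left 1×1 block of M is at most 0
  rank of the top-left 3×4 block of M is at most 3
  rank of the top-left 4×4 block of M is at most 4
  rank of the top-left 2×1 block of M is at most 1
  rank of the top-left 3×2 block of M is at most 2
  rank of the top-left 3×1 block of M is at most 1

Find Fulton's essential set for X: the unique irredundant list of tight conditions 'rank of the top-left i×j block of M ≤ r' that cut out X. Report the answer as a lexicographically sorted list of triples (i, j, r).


Recovering R(i,j) via the rank-extension bound from the 12 conditions:

  R[1]: 0, 1, 1, 1
  R[2]: 1, 2, 2, 2
  R[3]: 1, 2, 2, 3
  R[4]: 1, 2, 3, 4

second differences of R give the permutation w = (2, 1, 4, 3).

|D(w)|=2, |Ess(w)|=2:

[(1, 1, 0), (3, 3, 2)]


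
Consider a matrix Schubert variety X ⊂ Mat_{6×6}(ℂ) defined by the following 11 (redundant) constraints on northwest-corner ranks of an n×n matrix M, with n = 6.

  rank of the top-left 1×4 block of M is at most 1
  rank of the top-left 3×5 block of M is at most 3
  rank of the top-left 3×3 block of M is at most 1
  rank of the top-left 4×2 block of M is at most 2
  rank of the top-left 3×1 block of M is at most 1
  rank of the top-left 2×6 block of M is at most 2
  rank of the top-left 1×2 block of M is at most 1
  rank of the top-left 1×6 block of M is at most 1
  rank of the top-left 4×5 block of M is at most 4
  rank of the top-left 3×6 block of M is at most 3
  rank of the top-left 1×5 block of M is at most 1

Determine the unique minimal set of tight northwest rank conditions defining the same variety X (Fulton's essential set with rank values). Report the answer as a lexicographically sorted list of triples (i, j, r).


Reconstructing r_w from the 11 given conditions:

  R[1]: 1  1  1  1  1  1
  R[2]: 1  1  1  2  2  2
  R[3]: 1  1  1  2  3  3
  R[4]: 1  2  2  3  4  4
  R[5]: 1  2  3  4  5  5
  R[6]: 1  2  3  4  5  6

so w = (1, 4, 5, 2, 3, 6).

ℓ(w)=4; the 1 essential cell (i,j,r):

[(3, 3, 1)]


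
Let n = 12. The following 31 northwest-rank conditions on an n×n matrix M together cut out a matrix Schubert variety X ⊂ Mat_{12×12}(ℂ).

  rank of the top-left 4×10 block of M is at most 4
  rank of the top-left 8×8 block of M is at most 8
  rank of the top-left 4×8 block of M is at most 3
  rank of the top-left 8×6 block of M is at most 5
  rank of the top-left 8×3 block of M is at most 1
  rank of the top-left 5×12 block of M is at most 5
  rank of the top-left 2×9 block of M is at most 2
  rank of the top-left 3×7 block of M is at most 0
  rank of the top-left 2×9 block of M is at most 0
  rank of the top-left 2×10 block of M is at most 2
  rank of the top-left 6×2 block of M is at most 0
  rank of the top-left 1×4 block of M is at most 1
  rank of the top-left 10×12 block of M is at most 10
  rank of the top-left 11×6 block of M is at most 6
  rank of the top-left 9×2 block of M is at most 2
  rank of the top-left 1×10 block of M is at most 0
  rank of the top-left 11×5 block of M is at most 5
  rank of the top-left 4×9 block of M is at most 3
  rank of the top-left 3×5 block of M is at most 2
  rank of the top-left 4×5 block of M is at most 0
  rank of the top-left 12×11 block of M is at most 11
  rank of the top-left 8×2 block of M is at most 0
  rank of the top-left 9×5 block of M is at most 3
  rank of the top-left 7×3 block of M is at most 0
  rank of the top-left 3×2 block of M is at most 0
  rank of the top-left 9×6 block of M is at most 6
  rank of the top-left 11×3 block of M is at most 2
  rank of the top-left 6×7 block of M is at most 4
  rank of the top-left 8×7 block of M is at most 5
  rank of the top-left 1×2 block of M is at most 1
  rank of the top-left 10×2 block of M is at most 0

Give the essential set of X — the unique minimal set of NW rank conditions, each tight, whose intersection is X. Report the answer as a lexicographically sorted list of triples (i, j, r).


Recovering R(i,j) via the rank-extension bound from the 31 conditions:

  R[1]: 0 | 0 | 0 | 0 | 0 | 0 | 0 | 0 | 0 | 0 | 1 | 1
  R[2]: 0 | 0 | 0 | 0 | 0 | 0 | 0 | 0 | 0 | 1 | 2 | 2
  R[3]: 0 | 0 | 0 | 0 | 0 | 0 | 0 | 1 | 1 | 2 | 3 | 3
  R[4]: 0 | 0 | 0 | 0 | 0 | 1 | 1 | 2 | 2 | 3 | 4 | 4
  R[5]: 0 | 0 | 0 | 1 | 1 | 2 | 2 | 3 | 3 | 4 | 5 | 5
  R[6]: 0 | 0 | 0 | 1 | 2 | 3 | 3 | 4 | 4 | 5 | 6 | 6
  R[7]: 0 | 0 | 0 | 1 | 2 | 3 | 4 | 5 | 5 | 6 | 7 | 7
  R[8]: 0 | 0 | 1 | 2 | 3 | 4 | 5 | 6 | 6 | 7 | 8 | 8
  R[9]: 0 | 0 | 1 | 2 | 3 | 4 | 5 | 6 | 7 | 8 | 9 | 9
  R[10]: 0 | 0 | 1 | 2 | 3 | 4 | 5 | 6 | 7 | 8 | 9 | 10
  R[11]: 1 | 1 | 2 | 3 | 4 | 5 | 6 | 7 | 8 | 9 | 10 | 11
  R[12]: 1 | 2 | 3 | 4 | 5 | 6 | 7 | 8 | 9 | 10 | 11 | 12

hence w(1..12) = (11, 10, 8, 6, 4, 5, 7, 3, 9, 12, 1, 2).

|D(w)|=46, |Ess(w)|=6:

[(1, 10, 0), (2, 9, 0), (3, 7, 0), (4, 5, 0), (7, 3, 0), (10, 2, 0)]


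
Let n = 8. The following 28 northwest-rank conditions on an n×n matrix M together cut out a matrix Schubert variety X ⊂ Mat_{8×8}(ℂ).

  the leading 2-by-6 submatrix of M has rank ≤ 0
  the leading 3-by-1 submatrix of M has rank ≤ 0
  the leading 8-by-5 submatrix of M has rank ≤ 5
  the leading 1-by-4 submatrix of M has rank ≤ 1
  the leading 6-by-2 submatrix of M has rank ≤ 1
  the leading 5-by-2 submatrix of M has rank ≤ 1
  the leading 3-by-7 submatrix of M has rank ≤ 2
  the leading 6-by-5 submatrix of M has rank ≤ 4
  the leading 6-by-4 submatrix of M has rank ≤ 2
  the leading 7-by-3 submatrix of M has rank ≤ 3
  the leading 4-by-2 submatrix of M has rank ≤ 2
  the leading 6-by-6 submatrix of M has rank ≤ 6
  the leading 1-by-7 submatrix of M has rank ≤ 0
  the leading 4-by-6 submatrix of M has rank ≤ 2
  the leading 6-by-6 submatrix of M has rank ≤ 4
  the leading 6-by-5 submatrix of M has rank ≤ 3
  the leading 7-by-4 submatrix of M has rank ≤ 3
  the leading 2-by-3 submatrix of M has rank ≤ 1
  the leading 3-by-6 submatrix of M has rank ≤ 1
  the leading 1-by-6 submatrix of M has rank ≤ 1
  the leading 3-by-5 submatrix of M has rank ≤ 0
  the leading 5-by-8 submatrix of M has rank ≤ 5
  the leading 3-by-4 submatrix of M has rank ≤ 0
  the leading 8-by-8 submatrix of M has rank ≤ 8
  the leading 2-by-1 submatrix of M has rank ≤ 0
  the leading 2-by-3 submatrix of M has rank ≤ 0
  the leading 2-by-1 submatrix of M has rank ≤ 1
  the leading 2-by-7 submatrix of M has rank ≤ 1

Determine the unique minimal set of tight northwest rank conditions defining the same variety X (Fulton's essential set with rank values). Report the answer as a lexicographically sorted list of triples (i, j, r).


Recovering R(i,j) via the rank-extension bound from the 28 conditions:

  R[1]: 0 0 0 0 0 0 0 1
  R[2]: 0 0 0 0 0 0 1 2
  R[3]: 0 0 0 0 0 1 2 3
  R[4]: 1 1 1 1 1 2 3 4
  R[5]: 1 1 2 2 2 3 4 5
  R[6]: 1 1 2 2 3 4 5 6
  R[7]: 1 2 3 3 4 5 6 7
  R[8]: 1 2 3 4 5 6 7 8

so w = (8, 7, 6, 1, 3, 5, 2, 4).

ℓ(w)=21; the 5 essential cells (i,j,r):

[(1, 7, 0), (2, 6, 0), (3, 5, 0), (6, 2, 1), (6, 4, 2)]


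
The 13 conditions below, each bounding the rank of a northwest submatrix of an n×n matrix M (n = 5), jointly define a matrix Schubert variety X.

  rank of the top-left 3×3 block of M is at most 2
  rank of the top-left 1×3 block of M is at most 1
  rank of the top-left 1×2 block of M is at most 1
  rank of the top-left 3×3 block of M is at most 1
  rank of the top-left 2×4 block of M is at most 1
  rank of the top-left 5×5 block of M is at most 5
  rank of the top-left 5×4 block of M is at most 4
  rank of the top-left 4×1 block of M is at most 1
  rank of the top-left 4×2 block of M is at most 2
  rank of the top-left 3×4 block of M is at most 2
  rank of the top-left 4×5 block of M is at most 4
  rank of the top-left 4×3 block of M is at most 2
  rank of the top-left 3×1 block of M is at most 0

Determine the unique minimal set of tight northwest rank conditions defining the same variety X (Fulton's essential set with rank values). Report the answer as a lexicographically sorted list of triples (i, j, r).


Propagating the 13 rank bounds to every northwest block:

  R[1]: 0, 1, 1, 1, 1
  R[2]: 0, 1, 1, 1, 2
  R[3]: 0, 1, 1, 2, 3
  R[4]: 1, 2, 2, 3, 4
  R[5]: 1, 2, 3, 4, 5

the unique w with this rank table is (2, 5, 4, 1, 3).

Fulton essential set (3 of the 6 Rothe cells):

[(2, 4, 1), (3, 1, 0), (3, 3, 1)]
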